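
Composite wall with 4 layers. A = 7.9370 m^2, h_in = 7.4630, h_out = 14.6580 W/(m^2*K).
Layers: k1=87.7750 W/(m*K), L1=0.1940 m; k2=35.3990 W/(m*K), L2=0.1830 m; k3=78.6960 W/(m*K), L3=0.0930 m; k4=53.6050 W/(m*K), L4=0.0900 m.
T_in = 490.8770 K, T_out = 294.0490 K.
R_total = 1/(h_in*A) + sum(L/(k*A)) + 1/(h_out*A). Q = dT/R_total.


R_conv_in = 1/(7.4630*7.9370) = 0.0169
R_1 = 0.1940/(87.7750*7.9370) = 0.0003
R_2 = 0.1830/(35.3990*7.9370) = 0.0007
R_3 = 0.0930/(78.6960*7.9370) = 0.0001
R_4 = 0.0900/(53.6050*7.9370) = 0.0002
R_conv_out = 1/(14.6580*7.9370) = 0.0086
R_total = 0.0268 K/W
Q = 196.8280 / 0.0268 = 7353.1278 W

R_total = 0.0268 K/W, Q = 7353.1278 W


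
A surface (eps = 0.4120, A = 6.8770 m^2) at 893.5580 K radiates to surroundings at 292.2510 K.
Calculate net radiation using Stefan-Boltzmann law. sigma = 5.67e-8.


T^4 = 6.3752e+11
Tsurr^4 = 7.2950e+09
Q = 0.4120 * 5.67e-8 * 6.8770 * 6.3022e+11 = 101244.6502 W

101244.6502 W


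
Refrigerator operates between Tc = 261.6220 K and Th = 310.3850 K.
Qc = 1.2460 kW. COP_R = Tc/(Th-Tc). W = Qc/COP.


COP = 261.6220 / 48.7630 = 5.3652
W = 1.2460 / 5.3652 = 0.2322 kW

COP = 5.3652, W = 0.2322 kW


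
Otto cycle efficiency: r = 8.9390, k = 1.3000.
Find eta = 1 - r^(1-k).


r^(k-1) = 1.9292
eta = 1 - 1/1.9292 = 0.4817 = 48.1662%

48.1662%


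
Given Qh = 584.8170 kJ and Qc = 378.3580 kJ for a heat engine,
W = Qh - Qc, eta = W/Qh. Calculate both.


W = 584.8170 - 378.3580 = 206.4590 kJ
eta = 206.4590 / 584.8170 = 0.3530 = 35.3032%

W = 206.4590 kJ, eta = 35.3032%


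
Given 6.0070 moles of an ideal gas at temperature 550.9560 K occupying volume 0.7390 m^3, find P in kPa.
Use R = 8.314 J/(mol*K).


P = nRT/V = 6.0070 * 8.314 * 550.9560 / 0.7390
= 27515.9536 / 0.7390 = 37234.0374 Pa = 37.2340 kPa

37.2340 kPa


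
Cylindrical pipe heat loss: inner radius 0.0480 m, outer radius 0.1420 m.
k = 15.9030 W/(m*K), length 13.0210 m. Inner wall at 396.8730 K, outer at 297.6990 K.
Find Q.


dT = 99.1740 K
ln(ro/ri) = 1.0846
Q = 2*pi*15.9030*13.0210*99.1740 / 1.0846 = 118965.5089 W

118965.5089 W


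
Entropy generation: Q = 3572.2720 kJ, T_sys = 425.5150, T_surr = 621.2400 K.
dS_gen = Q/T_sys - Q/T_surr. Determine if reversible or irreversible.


dS_sys = 3572.2720/425.5150 = 8.3952 kJ/K
dS_surr = -3572.2720/621.2400 = -5.7502 kJ/K
dS_gen = 8.3952 - 5.7502 = 2.6449 kJ/K (irreversible)

dS_gen = 2.6449 kJ/K, irreversible


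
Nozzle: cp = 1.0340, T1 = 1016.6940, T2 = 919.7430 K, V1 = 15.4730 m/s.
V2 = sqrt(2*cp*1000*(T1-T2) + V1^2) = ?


dT = 96.9510 K
2*cp*1000*dT = 200494.6680
V1^2 = 239.4137
V2 = sqrt(200734.0817) = 448.0336 m/s

448.0336 m/s


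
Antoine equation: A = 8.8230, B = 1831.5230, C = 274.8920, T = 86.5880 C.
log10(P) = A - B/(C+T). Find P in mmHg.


C+T = 361.4800
B/(C+T) = 5.0667
log10(P) = 8.8230 - 5.0667 = 3.7563
P = 10^3.7563 = 5705.1362 mmHg

5705.1362 mmHg


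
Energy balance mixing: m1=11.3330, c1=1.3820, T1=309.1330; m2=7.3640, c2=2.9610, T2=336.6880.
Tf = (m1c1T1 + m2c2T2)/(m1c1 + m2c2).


num = 12183.1206
den = 37.4670
Tf = 325.1693 K

325.1693 K


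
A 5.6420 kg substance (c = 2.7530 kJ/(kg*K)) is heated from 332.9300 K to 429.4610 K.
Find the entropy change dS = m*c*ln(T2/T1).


T2/T1 = 1.2899
ln(T2/T1) = 0.2546
dS = 5.6420 * 2.7530 * 0.2546 = 3.9545 kJ/K

3.9545 kJ/K


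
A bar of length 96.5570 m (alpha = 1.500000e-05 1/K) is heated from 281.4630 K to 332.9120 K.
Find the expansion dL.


dT = 51.4490 K
dL = 1.500000e-05 * 96.5570 * 51.4490 = 0.074516 m
L_final = 96.631516 m

dL = 0.074516 m


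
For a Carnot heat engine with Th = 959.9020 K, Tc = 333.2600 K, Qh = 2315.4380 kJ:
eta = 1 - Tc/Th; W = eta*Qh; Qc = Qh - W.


eta = 1 - 333.2600/959.9020 = 0.6528
W = 0.6528 * 2315.4380 = 1511.5613 kJ
Qc = 2315.4380 - 1511.5613 = 803.8767 kJ

eta = 65.2819%, W = 1511.5613 kJ, Qc = 803.8767 kJ


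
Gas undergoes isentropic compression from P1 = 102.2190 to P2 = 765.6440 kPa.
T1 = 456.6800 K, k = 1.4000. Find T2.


(k-1)/k = 0.2857
(P2/P1)^exp = 1.7777
T2 = 456.6800 * 1.7777 = 811.8350 K

811.8350 K


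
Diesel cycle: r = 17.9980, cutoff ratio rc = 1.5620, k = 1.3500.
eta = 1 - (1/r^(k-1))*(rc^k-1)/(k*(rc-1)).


r^(k-1) = 2.7500
rc^k = 1.8259
eta = 0.6042 = 60.4167%

60.4167%


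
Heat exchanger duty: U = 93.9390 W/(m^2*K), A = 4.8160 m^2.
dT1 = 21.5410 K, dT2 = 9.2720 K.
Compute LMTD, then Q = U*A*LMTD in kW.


LMTD = 14.5547 K
Q = 93.9390 * 4.8160 * 14.5547 = 6584.6869 W = 6.5847 kW

6.5847 kW


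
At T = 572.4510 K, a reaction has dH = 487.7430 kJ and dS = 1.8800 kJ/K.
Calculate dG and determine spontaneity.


T*dS = 572.4510 * 1.8800 = 1076.2079 kJ
dG = 487.7430 - 1076.2079 = -588.4649 kJ (spontaneous)

dG = -588.4649 kJ, spontaneous


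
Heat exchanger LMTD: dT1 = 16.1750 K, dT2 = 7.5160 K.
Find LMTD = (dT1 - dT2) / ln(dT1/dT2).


dT1/dT2 = 2.1521
ln(dT1/dT2) = 0.7664
LMTD = 8.6590 / 0.7664 = 11.2978 K

11.2978 K


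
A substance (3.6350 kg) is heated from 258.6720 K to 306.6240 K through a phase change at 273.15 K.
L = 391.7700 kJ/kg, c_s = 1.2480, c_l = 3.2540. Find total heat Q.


Q1 (sensible, solid) = 3.6350 * 1.2480 * 14.4780 = 65.6792 kJ
Q2 (latent) = 3.6350 * 391.7700 = 1424.0839 kJ
Q3 (sensible, liquid) = 3.6350 * 3.2540 * 33.4740 = 395.9402 kJ
Q_total = 1885.7033 kJ

1885.7033 kJ


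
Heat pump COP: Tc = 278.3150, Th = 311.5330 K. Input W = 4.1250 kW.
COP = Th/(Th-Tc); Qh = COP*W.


COP = 311.5330 / 33.2180 = 9.3784
Qh = 9.3784 * 4.1250 = 38.6861 kW

COP = 9.3784, Qh = 38.6861 kW


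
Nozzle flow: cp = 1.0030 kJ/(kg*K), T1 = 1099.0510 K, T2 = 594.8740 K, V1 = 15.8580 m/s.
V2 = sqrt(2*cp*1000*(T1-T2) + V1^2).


dT = 504.1770 K
2*cp*1000*dT = 1011379.0620
V1^2 = 251.4762
V2 = sqrt(1011630.5382) = 1005.7985 m/s

1005.7985 m/s


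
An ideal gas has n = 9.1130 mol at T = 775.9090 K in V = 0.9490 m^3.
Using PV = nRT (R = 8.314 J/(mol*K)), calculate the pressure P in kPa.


P = nRT/V = 9.1130 * 8.314 * 775.9090 / 0.9490
= 58787.1194 / 0.9490 = 61946.3850 Pa = 61.9464 kPa

61.9464 kPa


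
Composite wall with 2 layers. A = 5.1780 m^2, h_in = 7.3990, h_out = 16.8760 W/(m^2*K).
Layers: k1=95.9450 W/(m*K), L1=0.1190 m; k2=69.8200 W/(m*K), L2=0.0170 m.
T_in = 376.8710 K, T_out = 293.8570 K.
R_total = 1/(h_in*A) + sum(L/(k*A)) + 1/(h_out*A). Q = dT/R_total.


R_conv_in = 1/(7.3990*5.1780) = 0.0261
R_1 = 0.1190/(95.9450*5.1780) = 0.0002
R_2 = 0.0170/(69.8200*5.1780) = 4.7023e-05
R_conv_out = 1/(16.8760*5.1780) = 0.0114
R_total = 0.0378 K/W
Q = 83.0140 / 0.0378 = 2194.2931 W

R_total = 0.0378 K/W, Q = 2194.2931 W


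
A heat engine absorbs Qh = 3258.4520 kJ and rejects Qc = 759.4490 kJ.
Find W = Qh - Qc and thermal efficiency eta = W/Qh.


W = 3258.4520 - 759.4490 = 2499.0030 kJ
eta = 2499.0030 / 3258.4520 = 0.7669 = 76.6930%

W = 2499.0030 kJ, eta = 76.6930%


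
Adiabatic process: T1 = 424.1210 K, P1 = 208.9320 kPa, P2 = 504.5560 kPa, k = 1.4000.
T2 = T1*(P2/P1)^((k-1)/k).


(k-1)/k = 0.2857
(P2/P1)^exp = 1.2865
T2 = 424.1210 * 1.2865 = 545.6210 K

545.6210 K


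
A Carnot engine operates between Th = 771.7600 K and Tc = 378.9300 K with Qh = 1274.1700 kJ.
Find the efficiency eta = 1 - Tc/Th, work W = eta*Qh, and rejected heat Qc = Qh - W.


eta = 1 - 378.9300/771.7600 = 0.5090
W = 0.5090 * 1274.1700 = 648.5594 kJ
Qc = 1274.1700 - 648.5594 = 625.6106 kJ

eta = 50.9005%, W = 648.5594 kJ, Qc = 625.6106 kJ


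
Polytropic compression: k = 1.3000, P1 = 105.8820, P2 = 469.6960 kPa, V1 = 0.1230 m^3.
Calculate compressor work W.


(k-1)/k = 0.2308
(P2/P1)^exp = 1.4103
W = 4.3333 * 105.8820 * 0.1230 * (1.4103 - 1) = 23.1544 kJ

23.1544 kJ


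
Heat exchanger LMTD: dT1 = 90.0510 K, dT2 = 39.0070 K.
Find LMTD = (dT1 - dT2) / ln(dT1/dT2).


dT1/dT2 = 2.3086
ln(dT1/dT2) = 0.8366
LMTD = 51.0440 / 0.8366 = 61.0111 K

61.0111 K


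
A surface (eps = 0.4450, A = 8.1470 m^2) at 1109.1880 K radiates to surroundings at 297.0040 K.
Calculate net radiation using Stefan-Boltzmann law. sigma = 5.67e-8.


T^4 = 1.5136e+12
Tsurr^4 = 7.7812e+09
Q = 0.4450 * 5.67e-8 * 8.1470 * 1.5059e+12 = 309544.4826 W

309544.4826 W


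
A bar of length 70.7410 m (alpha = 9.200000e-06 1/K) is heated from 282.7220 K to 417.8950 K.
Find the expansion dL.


dT = 135.1730 K
dL = 9.200000e-06 * 70.7410 * 135.1730 = 0.087973 m
L_final = 70.828973 m

dL = 0.087973 m


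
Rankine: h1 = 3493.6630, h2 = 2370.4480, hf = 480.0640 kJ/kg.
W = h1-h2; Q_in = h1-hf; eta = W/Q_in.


W = 1123.2150 kJ/kg
Q_in = 3013.5990 kJ/kg
eta = 0.3727 = 37.2715%

eta = 37.2715%


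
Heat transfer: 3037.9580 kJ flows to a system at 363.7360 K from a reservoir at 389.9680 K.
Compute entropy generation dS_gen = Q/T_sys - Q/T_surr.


dS_sys = 3037.9580/363.7360 = 8.3521 kJ/K
dS_surr = -3037.9580/389.9680 = -7.7903 kJ/K
dS_gen = 8.3521 - 7.7903 = 0.5618 kJ/K (irreversible)

dS_gen = 0.5618 kJ/K, irreversible


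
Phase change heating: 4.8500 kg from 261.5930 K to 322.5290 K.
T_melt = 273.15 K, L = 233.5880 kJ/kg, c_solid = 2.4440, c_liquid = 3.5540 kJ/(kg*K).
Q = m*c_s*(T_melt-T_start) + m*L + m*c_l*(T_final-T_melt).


Q1 (sensible, solid) = 4.8500 * 2.4440 * 11.5570 = 136.9897 kJ
Q2 (latent) = 4.8500 * 233.5880 = 1132.9018 kJ
Q3 (sensible, liquid) = 4.8500 * 3.5540 * 49.3790 = 851.1409 kJ
Q_total = 2121.0324 kJ

2121.0324 kJ


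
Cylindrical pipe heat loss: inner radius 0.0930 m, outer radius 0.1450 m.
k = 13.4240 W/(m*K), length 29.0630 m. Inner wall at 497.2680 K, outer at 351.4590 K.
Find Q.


dT = 145.8090 K
ln(ro/ri) = 0.4441
Q = 2*pi*13.4240*29.0630*145.8090 / 0.4441 = 804771.0039 W

804771.0039 W


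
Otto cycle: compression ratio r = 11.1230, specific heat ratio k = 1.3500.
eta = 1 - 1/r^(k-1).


r^(k-1) = 2.3237
eta = 1 - 1/2.3237 = 0.5696 = 56.9649%

56.9649%


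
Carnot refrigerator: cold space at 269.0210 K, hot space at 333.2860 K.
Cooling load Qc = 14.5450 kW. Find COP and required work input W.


COP = 269.0210 / 64.2650 = 4.1861
W = 14.5450 / 4.1861 = 3.4746 kW

COP = 4.1861, W = 3.4746 kW


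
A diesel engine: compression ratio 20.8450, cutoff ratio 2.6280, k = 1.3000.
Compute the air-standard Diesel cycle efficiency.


r^(k-1) = 2.4871
rc^k = 3.5117
eta = 0.5228 = 52.2841%

52.2841%


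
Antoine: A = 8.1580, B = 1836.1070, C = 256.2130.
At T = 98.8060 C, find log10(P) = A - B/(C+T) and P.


C+T = 355.0190
B/(C+T) = 5.1719
log10(P) = 8.1580 - 5.1719 = 2.9861
P = 10^2.9861 = 968.5999 mmHg

968.5999 mmHg


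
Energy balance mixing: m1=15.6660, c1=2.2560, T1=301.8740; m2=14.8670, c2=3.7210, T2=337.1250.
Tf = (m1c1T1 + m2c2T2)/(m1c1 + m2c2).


num = 29318.7717
den = 90.6626
Tf = 323.3833 K

323.3833 K


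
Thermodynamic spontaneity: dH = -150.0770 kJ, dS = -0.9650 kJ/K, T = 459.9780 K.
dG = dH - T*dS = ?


T*dS = 459.9780 * -0.9650 = -443.8788 kJ
dG = -150.0770 + 443.8788 = 293.8018 kJ (non-spontaneous)

dG = 293.8018 kJ, non-spontaneous


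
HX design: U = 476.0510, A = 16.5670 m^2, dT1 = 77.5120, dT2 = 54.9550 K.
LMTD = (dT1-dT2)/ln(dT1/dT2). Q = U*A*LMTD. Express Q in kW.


LMTD = 65.5883 K
Q = 476.0510 * 16.5670 * 65.5883 = 517277.5944 W = 517.2776 kW

517.2776 kW


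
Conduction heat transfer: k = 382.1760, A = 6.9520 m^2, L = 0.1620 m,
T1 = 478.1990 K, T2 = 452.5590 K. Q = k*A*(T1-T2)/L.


dT = 25.6400 K
Q = 382.1760 * 6.9520 * 25.6400 / 0.1620 = 420509.8570 W

420509.8570 W


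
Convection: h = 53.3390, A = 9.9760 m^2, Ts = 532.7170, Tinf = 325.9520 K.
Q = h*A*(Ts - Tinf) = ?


dT = 206.7650 K
Q = 53.3390 * 9.9760 * 206.7650 = 110021.6960 W

110021.6960 W


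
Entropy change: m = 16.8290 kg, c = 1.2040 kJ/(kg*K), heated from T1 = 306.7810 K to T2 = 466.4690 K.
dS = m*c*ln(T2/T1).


T2/T1 = 1.5205
ln(T2/T1) = 0.4191
dS = 16.8290 * 1.2040 * 0.4191 = 8.4910 kJ/K

8.4910 kJ/K


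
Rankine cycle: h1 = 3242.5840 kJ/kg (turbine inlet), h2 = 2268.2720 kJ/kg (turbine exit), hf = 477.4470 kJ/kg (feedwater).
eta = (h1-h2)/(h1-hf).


W = 974.3120 kJ/kg
Q_in = 2765.1370 kJ/kg
eta = 0.3524 = 35.2356%

eta = 35.2356%


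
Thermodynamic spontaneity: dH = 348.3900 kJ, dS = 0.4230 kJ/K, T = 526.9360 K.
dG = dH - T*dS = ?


T*dS = 526.9360 * 0.4230 = 222.8939 kJ
dG = 348.3900 - 222.8939 = 125.4961 kJ (non-spontaneous)

dG = 125.4961 kJ, non-spontaneous


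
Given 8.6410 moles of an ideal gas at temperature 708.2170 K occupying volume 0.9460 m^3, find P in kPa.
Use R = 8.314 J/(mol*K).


P = nRT/V = 8.6410 * 8.314 * 708.2170 / 0.9460
= 50879.2115 / 0.9460 = 53783.5217 Pa = 53.7835 kPa

53.7835 kPa


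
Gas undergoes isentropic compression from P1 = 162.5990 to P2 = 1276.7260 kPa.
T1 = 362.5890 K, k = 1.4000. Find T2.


(k-1)/k = 0.2857
(P2/P1)^exp = 1.8018
T2 = 362.5890 * 1.8018 = 653.3158 K

653.3158 K


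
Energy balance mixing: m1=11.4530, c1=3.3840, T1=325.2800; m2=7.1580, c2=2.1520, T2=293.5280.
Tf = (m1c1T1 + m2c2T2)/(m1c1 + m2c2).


num = 17128.3714
den = 54.1610
Tf = 316.2494 K

316.2494 K


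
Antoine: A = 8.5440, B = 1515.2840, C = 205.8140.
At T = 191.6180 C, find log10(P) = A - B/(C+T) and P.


C+T = 397.4320
B/(C+T) = 3.8127
log10(P) = 8.5440 - 3.8127 = 4.7313
P = 10^4.7313 = 53865.7296 mmHg

53865.7296 mmHg


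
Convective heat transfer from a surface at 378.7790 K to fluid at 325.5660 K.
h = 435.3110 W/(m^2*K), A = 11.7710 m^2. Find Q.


dT = 53.2130 K
Q = 435.3110 * 11.7710 * 53.2130 = 272665.8481 W

272665.8481 W


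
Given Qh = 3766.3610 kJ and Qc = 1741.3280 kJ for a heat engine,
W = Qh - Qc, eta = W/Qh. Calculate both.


W = 3766.3610 - 1741.3280 = 2025.0330 kJ
eta = 2025.0330 / 3766.3610 = 0.5377 = 53.7663%

W = 2025.0330 kJ, eta = 53.7663%


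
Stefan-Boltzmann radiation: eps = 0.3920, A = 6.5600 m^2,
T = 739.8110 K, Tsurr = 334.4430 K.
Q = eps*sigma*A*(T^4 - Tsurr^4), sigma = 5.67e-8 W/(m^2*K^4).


T^4 = 2.9956e+11
Tsurr^4 = 1.2511e+10
Q = 0.3920 * 5.67e-8 * 6.5600 * 2.8705e+11 = 41853.1785 W

41853.1785 W


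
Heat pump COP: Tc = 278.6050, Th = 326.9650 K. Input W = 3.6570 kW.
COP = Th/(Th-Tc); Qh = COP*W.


COP = 326.9650 / 48.3600 = 6.7611
Qh = 6.7611 * 3.6570 = 24.7252 kW

COP = 6.7611, Qh = 24.7252 kW


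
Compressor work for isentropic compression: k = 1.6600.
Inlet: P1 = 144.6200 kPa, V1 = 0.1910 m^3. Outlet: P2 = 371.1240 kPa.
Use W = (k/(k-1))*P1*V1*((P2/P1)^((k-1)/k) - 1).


(k-1)/k = 0.3976
(P2/P1)^exp = 1.4546
W = 2.5152 * 144.6200 * 0.1910 * (1.4546 - 1) = 31.5800 kJ

31.5800 kJ


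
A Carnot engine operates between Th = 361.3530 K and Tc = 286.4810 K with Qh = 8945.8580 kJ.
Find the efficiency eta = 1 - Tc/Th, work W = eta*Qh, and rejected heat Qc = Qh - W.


eta = 1 - 286.4810/361.3530 = 0.2072
W = 0.2072 * 8945.8580 = 1853.5733 kJ
Qc = 8945.8580 - 1853.5733 = 7092.2847 kJ

eta = 20.7199%, W = 1853.5733 kJ, Qc = 7092.2847 kJ


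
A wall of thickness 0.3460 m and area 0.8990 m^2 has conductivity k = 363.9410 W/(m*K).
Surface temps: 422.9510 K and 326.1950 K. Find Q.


dT = 96.7560 K
Q = 363.9410 * 0.8990 * 96.7560 / 0.3460 = 91493.9722 W

91493.9722 W


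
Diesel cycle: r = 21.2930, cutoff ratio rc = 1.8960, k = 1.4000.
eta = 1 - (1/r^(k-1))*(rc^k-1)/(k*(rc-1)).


r^(k-1) = 3.3986
rc^k = 2.4489
eta = 0.6601 = 66.0131%

66.0131%


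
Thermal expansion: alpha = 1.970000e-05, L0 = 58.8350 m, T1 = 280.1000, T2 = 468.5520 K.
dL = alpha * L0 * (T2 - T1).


dT = 188.4520 K
dL = 1.970000e-05 * 58.8350 * 188.4520 = 0.218425 m
L_final = 59.053425 m

dL = 0.218425 m


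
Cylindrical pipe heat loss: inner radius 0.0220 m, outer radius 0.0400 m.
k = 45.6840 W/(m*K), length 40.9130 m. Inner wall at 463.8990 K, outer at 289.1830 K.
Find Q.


dT = 174.7160 K
ln(ro/ri) = 0.5978
Q = 2*pi*45.6840*40.9130*174.7160 / 0.5978 = 3432062.6334 W

3432062.6334 W


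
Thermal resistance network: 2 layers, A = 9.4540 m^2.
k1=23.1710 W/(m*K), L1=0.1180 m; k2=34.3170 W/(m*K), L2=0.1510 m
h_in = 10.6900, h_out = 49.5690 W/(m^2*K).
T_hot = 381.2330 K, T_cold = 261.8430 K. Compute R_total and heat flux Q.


R_conv_in = 1/(10.6900*9.4540) = 0.0099
R_1 = 0.1180/(23.1710*9.4540) = 0.0005
R_2 = 0.1510/(34.3170*9.4540) = 0.0005
R_conv_out = 1/(49.5690*9.4540) = 0.0021
R_total = 0.0130 K/W
Q = 119.3900 / 0.0130 = 9160.7402 W

R_total = 0.0130 K/W, Q = 9160.7402 W


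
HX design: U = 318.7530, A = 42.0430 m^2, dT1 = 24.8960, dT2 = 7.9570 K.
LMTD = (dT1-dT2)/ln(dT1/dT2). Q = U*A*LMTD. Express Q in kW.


LMTD = 14.8502 K
Q = 318.7530 * 42.0430 * 14.8502 = 199012.9781 W = 199.0130 kW

199.0130 kW


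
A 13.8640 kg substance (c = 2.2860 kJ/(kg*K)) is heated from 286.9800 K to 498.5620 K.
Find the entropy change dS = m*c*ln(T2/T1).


T2/T1 = 1.7373
ln(T2/T1) = 0.5523
dS = 13.8640 * 2.2860 * 0.5523 = 17.5046 kJ/K

17.5046 kJ/K


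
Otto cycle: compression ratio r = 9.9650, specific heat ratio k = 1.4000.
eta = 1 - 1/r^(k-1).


r^(k-1) = 2.5084
eta = 1 - 1/2.5084 = 0.6013 = 60.1334%

60.1334%


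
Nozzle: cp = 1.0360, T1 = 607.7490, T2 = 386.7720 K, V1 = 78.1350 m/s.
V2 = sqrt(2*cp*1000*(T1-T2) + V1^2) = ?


dT = 220.9770 K
2*cp*1000*dT = 457864.3440
V1^2 = 6105.0782
V2 = sqrt(463969.4222) = 681.1530 m/s

681.1530 m/s


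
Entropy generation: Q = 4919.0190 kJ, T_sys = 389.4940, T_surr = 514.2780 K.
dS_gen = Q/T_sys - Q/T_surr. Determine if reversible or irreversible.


dS_sys = 4919.0190/389.4940 = 12.6293 kJ/K
dS_surr = -4919.0190/514.2780 = -9.5649 kJ/K
dS_gen = 12.6293 - 9.5649 = 3.0644 kJ/K (irreversible)

dS_gen = 3.0644 kJ/K, irreversible


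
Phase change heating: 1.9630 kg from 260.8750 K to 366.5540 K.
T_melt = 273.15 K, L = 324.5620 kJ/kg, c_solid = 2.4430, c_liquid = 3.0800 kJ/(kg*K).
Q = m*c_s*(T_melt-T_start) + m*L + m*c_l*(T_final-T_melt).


Q1 (sensible, solid) = 1.9630 * 2.4430 * 12.2750 = 58.8661 kJ
Q2 (latent) = 1.9630 * 324.5620 = 637.1152 kJ
Q3 (sensible, liquid) = 1.9630 * 3.0800 * 93.4040 = 564.7243 kJ
Q_total = 1260.7056 kJ

1260.7056 kJ


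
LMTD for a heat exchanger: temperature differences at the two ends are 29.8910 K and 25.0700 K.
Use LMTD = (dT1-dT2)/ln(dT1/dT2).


dT1/dT2 = 1.1923
ln(dT1/dT2) = 0.1759
LMTD = 4.8210 / 0.1759 = 27.4099 K

27.4099 K


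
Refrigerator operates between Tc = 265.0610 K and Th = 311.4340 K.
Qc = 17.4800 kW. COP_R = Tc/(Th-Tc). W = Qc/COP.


COP = 265.0610 / 46.3730 = 5.7158
W = 17.4800 / 5.7158 = 3.0582 kW

COP = 5.7158, W = 3.0582 kW


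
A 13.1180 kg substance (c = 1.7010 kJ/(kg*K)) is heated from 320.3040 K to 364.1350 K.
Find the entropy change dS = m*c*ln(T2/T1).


T2/T1 = 1.1368
ln(T2/T1) = 0.1283
dS = 13.1180 * 1.7010 * 0.1283 = 2.8618 kJ/K

2.8618 kJ/K


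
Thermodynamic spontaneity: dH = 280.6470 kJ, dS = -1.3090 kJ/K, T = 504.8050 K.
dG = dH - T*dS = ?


T*dS = 504.8050 * -1.3090 = -660.7897 kJ
dG = 280.6470 + 660.7897 = 941.4367 kJ (non-spontaneous)

dG = 941.4367 kJ, non-spontaneous


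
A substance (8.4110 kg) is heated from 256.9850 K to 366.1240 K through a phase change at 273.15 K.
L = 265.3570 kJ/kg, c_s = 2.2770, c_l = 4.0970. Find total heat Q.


Q1 (sensible, solid) = 8.4110 * 2.2770 * 16.1650 = 309.5896 kJ
Q2 (latent) = 8.4110 * 265.3570 = 2231.9177 kJ
Q3 (sensible, liquid) = 8.4110 * 4.0970 * 92.9740 = 3203.8717 kJ
Q_total = 5745.3790 kJ

5745.3790 kJ


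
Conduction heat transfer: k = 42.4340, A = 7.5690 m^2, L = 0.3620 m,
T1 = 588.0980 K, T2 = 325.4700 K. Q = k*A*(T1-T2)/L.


dT = 262.6280 K
Q = 42.4340 * 7.5690 * 262.6280 / 0.3620 = 233015.5656 W

233015.5656 W


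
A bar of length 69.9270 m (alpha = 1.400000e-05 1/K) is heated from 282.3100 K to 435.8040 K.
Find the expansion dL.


dT = 153.4940 K
dL = 1.400000e-05 * 69.9270 * 153.4940 = 0.150267 m
L_final = 70.077267 m

dL = 0.150267 m


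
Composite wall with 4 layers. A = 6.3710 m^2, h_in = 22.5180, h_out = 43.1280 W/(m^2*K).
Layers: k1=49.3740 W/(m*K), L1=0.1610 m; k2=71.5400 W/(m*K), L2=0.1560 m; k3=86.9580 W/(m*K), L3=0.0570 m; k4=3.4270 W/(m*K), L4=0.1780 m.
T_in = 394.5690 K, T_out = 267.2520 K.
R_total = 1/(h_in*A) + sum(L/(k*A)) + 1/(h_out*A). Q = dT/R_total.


R_conv_in = 1/(22.5180*6.3710) = 0.0070
R_1 = 0.1610/(49.3740*6.3710) = 0.0005
R_2 = 0.1560/(71.5400*6.3710) = 0.0003
R_3 = 0.0570/(86.9580*6.3710) = 0.0001
R_4 = 0.1780/(3.4270*6.3710) = 0.0082
R_conv_out = 1/(43.1280*6.3710) = 0.0036
R_total = 0.0197 K/W
Q = 127.3170 / 0.0197 = 6456.3928 W

R_total = 0.0197 K/W, Q = 6456.3928 W


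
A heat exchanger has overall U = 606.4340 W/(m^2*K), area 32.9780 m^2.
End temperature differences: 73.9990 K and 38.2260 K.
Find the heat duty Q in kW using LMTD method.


LMTD = 54.1576 K
Q = 606.4340 * 32.9780 * 54.1576 = 1083095.9828 W = 1083.0960 kW

1083.0960 kW


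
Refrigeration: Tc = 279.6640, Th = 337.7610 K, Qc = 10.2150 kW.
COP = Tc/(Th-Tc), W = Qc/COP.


COP = 279.6640 / 58.0970 = 4.8137
W = 10.2150 / 4.8137 = 2.1220 kW

COP = 4.8137, W = 2.1220 kW


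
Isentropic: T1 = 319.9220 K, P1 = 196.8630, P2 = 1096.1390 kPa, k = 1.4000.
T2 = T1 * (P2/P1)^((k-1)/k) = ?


(k-1)/k = 0.2857
(P2/P1)^exp = 1.6333
T2 = 319.9220 * 1.6333 = 522.5185 K

522.5185 K


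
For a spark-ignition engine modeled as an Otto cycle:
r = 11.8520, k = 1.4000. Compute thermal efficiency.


r^(k-1) = 2.6885
eta = 1 - 1/2.6885 = 0.6281 = 62.8051%

62.8051%


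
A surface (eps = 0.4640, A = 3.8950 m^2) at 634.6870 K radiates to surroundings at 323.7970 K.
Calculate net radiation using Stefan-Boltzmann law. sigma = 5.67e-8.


T^4 = 1.6227e+11
Tsurr^4 = 1.0992e+10
Q = 0.4640 * 5.67e-8 * 3.8950 * 1.5128e+11 = 15501.8456 W

15501.8456 W


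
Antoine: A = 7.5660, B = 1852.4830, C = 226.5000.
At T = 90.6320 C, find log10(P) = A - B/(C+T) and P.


C+T = 317.1320
B/(C+T) = 5.8414
log10(P) = 7.5660 - 5.8414 = 1.7246
P = 10^1.7246 = 53.0441 mmHg

53.0441 mmHg


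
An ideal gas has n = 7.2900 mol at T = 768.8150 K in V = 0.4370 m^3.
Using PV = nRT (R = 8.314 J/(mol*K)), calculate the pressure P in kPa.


P = nRT/V = 7.2900 * 8.314 * 768.8150 / 0.4370
= 46597.1545 / 0.4370 = 106629.6441 Pa = 106.6296 kPa

106.6296 kPa


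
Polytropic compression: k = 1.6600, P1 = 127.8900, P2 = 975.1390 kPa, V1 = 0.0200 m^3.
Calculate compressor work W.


(k-1)/k = 0.3976
(P2/P1)^exp = 2.2427
W = 2.5152 * 127.8900 * 0.0200 * (2.2427 - 1) = 7.9944 kJ

7.9944 kJ


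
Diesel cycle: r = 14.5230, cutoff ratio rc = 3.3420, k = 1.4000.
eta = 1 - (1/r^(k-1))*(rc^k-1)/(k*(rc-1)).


r^(k-1) = 2.9162
rc^k = 5.4151
eta = 0.5383 = 53.8251%

53.8251%


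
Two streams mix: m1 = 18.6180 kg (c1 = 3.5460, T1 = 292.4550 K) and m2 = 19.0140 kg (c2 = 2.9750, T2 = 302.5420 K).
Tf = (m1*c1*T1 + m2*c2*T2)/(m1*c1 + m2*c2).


num = 36421.4992
den = 122.5861
Tf = 297.1096 K

297.1096 K


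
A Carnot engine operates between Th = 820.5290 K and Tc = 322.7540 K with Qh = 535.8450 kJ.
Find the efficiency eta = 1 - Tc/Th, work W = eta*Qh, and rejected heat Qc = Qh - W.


eta = 1 - 322.7540/820.5290 = 0.6067
W = 0.6067 * 535.8450 = 325.0711 kJ
Qc = 535.8450 - 325.0711 = 210.7739 kJ

eta = 60.6651%, W = 325.0711 kJ, Qc = 210.7739 kJ


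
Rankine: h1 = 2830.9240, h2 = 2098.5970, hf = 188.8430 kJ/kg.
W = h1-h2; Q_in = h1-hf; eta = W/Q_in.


W = 732.3270 kJ/kg
Q_in = 2642.0810 kJ/kg
eta = 0.2772 = 27.7178%

eta = 27.7178%


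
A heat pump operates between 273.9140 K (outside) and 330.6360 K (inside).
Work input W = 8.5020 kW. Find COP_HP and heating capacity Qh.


COP = 330.6360 / 56.7220 = 5.8291
Qh = 5.8291 * 8.5020 = 49.5587 kW

COP = 5.8291, Qh = 49.5587 kW


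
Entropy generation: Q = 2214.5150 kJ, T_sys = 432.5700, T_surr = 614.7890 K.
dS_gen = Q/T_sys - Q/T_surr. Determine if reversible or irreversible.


dS_sys = 2214.5150/432.5700 = 5.1194 kJ/K
dS_surr = -2214.5150/614.7890 = -3.6021 kJ/K
dS_gen = 5.1194 - 3.6021 = 1.5174 kJ/K (irreversible)

dS_gen = 1.5174 kJ/K, irreversible


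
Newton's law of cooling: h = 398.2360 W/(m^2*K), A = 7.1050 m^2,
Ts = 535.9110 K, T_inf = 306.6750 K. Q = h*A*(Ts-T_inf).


dT = 229.2360 K
Q = 398.2360 * 7.1050 * 229.2360 = 648615.6468 W

648615.6468 W


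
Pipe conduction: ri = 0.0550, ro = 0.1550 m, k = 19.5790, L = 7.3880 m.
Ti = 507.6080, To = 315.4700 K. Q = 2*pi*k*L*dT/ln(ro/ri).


dT = 192.1380 K
ln(ro/ri) = 1.0361
Q = 2*pi*19.5790*7.3880*192.1380 / 1.0361 = 168543.5882 W

168543.5882 W


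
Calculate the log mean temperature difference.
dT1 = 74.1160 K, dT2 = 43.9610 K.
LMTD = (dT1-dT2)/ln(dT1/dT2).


dT1/dT2 = 1.6859
ln(dT1/dT2) = 0.5223
LMTD = 30.1550 / 0.5223 = 57.7319 K

57.7319 K


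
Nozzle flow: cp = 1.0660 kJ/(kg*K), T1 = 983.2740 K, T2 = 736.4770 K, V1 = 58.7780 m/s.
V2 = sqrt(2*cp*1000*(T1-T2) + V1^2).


dT = 246.7970 K
2*cp*1000*dT = 526171.2040
V1^2 = 3454.8533
V2 = sqrt(529626.0573) = 727.7541 m/s

727.7541 m/s


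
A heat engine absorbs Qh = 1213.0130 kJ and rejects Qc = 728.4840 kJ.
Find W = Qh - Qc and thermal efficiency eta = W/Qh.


W = 1213.0130 - 728.4840 = 484.5290 kJ
eta = 484.5290 / 1213.0130 = 0.3994 = 39.9443%

W = 484.5290 kJ, eta = 39.9443%


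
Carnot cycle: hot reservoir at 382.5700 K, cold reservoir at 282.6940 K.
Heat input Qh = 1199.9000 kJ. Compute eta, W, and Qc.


eta = 1 - 282.6940/382.5700 = 0.2611
W = 0.2611 * 1199.9000 = 313.2530 kJ
Qc = 1199.9000 - 313.2530 = 886.6470 kJ

eta = 26.1066%, W = 313.2530 kJ, Qc = 886.6470 kJ


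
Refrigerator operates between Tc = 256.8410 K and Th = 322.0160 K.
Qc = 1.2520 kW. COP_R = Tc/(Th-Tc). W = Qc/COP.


COP = 256.8410 / 65.1750 = 3.9408
W = 1.2520 / 3.9408 = 0.3177 kW

COP = 3.9408, W = 0.3177 kW


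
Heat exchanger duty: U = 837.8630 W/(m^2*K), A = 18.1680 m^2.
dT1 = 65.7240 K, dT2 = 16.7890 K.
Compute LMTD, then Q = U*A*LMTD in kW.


LMTD = 35.8566 K
Q = 837.8630 * 18.1680 * 35.8566 = 545820.3548 W = 545.8204 kW

545.8204 kW


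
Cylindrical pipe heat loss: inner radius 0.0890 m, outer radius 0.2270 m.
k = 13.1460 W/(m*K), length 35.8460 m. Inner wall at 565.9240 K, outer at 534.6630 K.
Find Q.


dT = 31.2610 K
ln(ro/ri) = 0.9363
Q = 2*pi*13.1460*35.8460*31.2610 / 0.9363 = 98854.3328 W

98854.3328 W


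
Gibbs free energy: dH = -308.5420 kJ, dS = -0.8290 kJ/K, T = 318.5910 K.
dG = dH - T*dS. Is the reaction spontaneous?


T*dS = 318.5910 * -0.8290 = -264.1119 kJ
dG = -308.5420 + 264.1119 = -44.4301 kJ (spontaneous)

dG = -44.4301 kJ, spontaneous


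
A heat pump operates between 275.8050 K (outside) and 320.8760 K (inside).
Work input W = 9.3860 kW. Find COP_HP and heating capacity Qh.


COP = 320.8760 / 45.0710 = 7.1193
Qh = 7.1193 * 9.3860 = 66.8222 kW

COP = 7.1193, Qh = 66.8222 kW


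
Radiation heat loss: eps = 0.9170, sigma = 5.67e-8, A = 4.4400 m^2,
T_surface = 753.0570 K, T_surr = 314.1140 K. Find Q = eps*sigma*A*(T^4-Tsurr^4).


T^4 = 3.2160e+11
Tsurr^4 = 9.7353e+09
Q = 0.9170 * 5.67e-8 * 4.4400 * 3.1186e+11 = 71994.0829 W

71994.0829 W


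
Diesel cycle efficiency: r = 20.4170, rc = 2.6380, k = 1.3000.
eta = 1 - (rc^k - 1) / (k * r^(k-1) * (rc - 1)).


r^(k-1) = 2.4717
rc^k = 3.5290
eta = 0.5195 = 51.9491%

51.9491%


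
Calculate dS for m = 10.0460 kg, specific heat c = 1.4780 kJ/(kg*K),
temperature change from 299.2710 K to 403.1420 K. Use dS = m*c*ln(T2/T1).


T2/T1 = 1.3471
ln(T2/T1) = 0.2979
dS = 10.0460 * 1.4780 * 0.2979 = 4.4238 kJ/K

4.4238 kJ/K


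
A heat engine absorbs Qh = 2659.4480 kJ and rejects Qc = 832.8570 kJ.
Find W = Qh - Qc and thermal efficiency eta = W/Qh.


W = 2659.4480 - 832.8570 = 1826.5910 kJ
eta = 1826.5910 / 2659.4480 = 0.6868 = 68.6831%

W = 1826.5910 kJ, eta = 68.6831%


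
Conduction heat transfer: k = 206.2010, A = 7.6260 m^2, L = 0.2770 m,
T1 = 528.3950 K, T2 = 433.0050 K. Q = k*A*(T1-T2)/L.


dT = 95.3900 K
Q = 206.2010 * 7.6260 * 95.3900 / 0.2770 = 541515.1954 W

541515.1954 W


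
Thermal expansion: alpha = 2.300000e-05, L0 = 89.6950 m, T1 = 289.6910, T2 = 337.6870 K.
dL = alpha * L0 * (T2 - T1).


dT = 47.9960 K
dL = 2.300000e-05 * 89.6950 * 47.9960 = 0.099015 m
L_final = 89.794015 m

dL = 0.099015 m


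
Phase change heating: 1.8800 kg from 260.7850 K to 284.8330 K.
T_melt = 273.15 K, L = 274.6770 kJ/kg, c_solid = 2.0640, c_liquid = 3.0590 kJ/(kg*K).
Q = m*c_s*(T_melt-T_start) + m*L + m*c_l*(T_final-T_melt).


Q1 (sensible, solid) = 1.8800 * 2.0640 * 12.3650 = 47.9802 kJ
Q2 (latent) = 1.8800 * 274.6770 = 516.3928 kJ
Q3 (sensible, liquid) = 1.8800 * 3.0590 * 11.6830 = 67.1880 kJ
Q_total = 631.5609 kJ

631.5609 kJ


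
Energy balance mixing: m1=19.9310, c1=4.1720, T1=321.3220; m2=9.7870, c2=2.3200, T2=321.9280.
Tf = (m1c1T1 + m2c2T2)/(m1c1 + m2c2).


num = 34028.2550
den = 105.8580
Tf = 321.4520 K

321.4520 K


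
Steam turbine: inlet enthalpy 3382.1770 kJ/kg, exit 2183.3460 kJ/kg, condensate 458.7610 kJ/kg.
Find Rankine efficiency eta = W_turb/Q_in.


W = 1198.8310 kJ/kg
Q_in = 2923.4160 kJ/kg
eta = 0.4101 = 41.0079%

eta = 41.0079%


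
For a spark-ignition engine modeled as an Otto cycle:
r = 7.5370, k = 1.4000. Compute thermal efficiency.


r^(k-1) = 2.2433
eta = 1 - 1/2.2433 = 0.5542 = 55.4220%

55.4220%


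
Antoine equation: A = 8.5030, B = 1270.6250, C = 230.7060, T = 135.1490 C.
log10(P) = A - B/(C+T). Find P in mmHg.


C+T = 365.8550
B/(C+T) = 3.4730
log10(P) = 8.5030 - 3.4730 = 5.0300
P = 10^5.0300 = 107144.7924 mmHg

107144.7924 mmHg


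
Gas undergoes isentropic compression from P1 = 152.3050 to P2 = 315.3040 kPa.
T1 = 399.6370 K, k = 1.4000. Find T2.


(k-1)/k = 0.2857
(P2/P1)^exp = 1.2311
T2 = 399.6370 * 1.2311 = 491.9894 K

491.9894 K


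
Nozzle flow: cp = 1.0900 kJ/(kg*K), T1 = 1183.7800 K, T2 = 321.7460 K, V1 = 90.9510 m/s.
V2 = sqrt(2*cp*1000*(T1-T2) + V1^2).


dT = 862.0340 K
2*cp*1000*dT = 1879234.1200
V1^2 = 8272.0844
V2 = sqrt(1887506.2044) = 1373.8654 m/s

1373.8654 m/s


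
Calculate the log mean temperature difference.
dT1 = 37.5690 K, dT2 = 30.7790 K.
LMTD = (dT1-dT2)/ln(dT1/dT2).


dT1/dT2 = 1.2206
ln(dT1/dT2) = 0.1993
LMTD = 6.7900 / 0.1993 = 34.0613 K

34.0613 K


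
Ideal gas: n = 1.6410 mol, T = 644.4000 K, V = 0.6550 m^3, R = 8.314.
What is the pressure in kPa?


P = nRT/V = 1.6410 * 8.314 * 644.4000 / 0.6550
= 8791.7258 / 0.6550 = 13422.4821 Pa = 13.4225 kPa

13.4225 kPa


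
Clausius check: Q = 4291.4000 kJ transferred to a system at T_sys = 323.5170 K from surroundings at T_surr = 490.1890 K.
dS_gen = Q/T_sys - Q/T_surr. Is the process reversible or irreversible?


dS_sys = 4291.4000/323.5170 = 13.2648 kJ/K
dS_surr = -4291.4000/490.1890 = -8.7546 kJ/K
dS_gen = 13.2648 - 8.7546 = 4.5103 kJ/K (irreversible)

dS_gen = 4.5103 kJ/K, irreversible


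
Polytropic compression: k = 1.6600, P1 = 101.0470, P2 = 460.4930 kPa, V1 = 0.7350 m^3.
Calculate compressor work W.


(k-1)/k = 0.3976
(P2/P1)^exp = 1.8276
W = 2.5152 * 101.0470 * 0.7350 * (1.8276 - 1) = 154.6040 kJ

154.6040 kJ


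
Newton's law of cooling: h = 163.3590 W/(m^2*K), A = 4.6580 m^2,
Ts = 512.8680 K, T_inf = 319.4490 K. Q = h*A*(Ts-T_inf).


dT = 193.4190 K
Q = 163.3590 * 4.6580 * 193.4190 = 147177.5889 W

147177.5889 W


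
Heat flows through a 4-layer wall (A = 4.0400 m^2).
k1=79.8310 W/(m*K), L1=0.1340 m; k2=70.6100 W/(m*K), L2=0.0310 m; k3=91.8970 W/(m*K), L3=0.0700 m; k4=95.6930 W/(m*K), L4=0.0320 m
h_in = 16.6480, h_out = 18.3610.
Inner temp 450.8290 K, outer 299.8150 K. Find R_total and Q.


R_conv_in = 1/(16.6480*4.0400) = 0.0149
R_1 = 0.1340/(79.8310*4.0400) = 0.0004
R_2 = 0.0310/(70.6100*4.0400) = 0.0001
R_3 = 0.0700/(91.8970*4.0400) = 0.0002
R_4 = 0.0320/(95.6930*4.0400) = 8.2773e-05
R_conv_out = 1/(18.3610*4.0400) = 0.0135
R_total = 0.0291 K/W
Q = 151.0140 / 0.0291 = 5181.5405 W

R_total = 0.0291 K/W, Q = 5181.5405 W


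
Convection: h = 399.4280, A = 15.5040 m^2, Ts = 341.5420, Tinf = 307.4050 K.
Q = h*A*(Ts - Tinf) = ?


dT = 34.1370 K
Q = 399.4280 * 15.5040 * 34.1370 = 211401.2825 W

211401.2825 W


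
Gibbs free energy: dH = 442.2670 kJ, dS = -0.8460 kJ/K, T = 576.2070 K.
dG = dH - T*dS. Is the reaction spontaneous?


T*dS = 576.2070 * -0.8460 = -487.4711 kJ
dG = 442.2670 + 487.4711 = 929.7381 kJ (non-spontaneous)

dG = 929.7381 kJ, non-spontaneous


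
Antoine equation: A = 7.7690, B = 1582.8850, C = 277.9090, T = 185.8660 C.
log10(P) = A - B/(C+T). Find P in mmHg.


C+T = 463.7750
B/(C+T) = 3.4130
log10(P) = 7.7690 - 3.4130 = 4.3560
P = 10^4.3560 = 22696.2905 mmHg

22696.2905 mmHg


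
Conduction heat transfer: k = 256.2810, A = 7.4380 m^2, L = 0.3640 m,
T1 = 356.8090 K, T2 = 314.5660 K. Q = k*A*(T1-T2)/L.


dT = 42.2430 K
Q = 256.2810 * 7.4380 * 42.2430 / 0.3640 = 221220.7974 W

221220.7974 W


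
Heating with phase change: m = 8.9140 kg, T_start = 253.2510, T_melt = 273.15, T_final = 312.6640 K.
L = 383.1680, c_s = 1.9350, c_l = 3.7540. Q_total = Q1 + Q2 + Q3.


Q1 (sensible, solid) = 8.9140 * 1.9350 * 19.8990 = 343.2297 kJ
Q2 (latent) = 8.9140 * 383.1680 = 3415.5596 kJ
Q3 (sensible, liquid) = 8.9140 * 3.7540 * 39.5140 = 1322.2631 kJ
Q_total = 5081.0524 kJ

5081.0524 kJ


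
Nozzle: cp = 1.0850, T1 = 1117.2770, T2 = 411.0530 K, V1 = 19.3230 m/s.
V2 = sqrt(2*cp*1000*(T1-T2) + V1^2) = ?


dT = 706.2240 K
2*cp*1000*dT = 1532506.0800
V1^2 = 373.3783
V2 = sqrt(1532879.4583) = 1238.0951 m/s

1238.0951 m/s


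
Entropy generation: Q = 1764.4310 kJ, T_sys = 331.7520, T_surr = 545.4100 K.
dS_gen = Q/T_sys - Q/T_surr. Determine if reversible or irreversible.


dS_sys = 1764.4310/331.7520 = 5.3185 kJ/K
dS_surr = -1764.4310/545.4100 = -3.2351 kJ/K
dS_gen = 5.3185 - 3.2351 = 2.0835 kJ/K (irreversible)

dS_gen = 2.0835 kJ/K, irreversible


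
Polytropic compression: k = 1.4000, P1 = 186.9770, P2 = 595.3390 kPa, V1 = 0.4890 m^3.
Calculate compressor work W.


(k-1)/k = 0.2857
(P2/P1)^exp = 1.3922
W = 3.5000 * 186.9770 * 0.4890 * (1.3922 - 1) = 125.5144 kJ

125.5144 kJ


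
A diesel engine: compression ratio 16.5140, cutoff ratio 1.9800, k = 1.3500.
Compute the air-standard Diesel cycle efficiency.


r^(k-1) = 2.6684
rc^k = 2.5148
eta = 0.5709 = 57.0920%

57.0920%


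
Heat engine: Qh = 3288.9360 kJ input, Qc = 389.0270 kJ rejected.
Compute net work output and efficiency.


W = 3288.9360 - 389.0270 = 2899.9090 kJ
eta = 2899.9090 / 3288.9360 = 0.8817 = 88.1716%

W = 2899.9090 kJ, eta = 88.1716%


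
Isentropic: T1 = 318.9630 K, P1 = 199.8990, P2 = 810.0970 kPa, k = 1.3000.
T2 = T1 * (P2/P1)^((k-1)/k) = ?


(k-1)/k = 0.2308
(P2/P1)^exp = 1.3812
T2 = 318.9630 * 1.3812 = 440.5395 K

440.5395 K


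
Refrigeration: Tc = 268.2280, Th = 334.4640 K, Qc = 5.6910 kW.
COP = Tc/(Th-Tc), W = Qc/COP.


COP = 268.2280 / 66.2360 = 4.0496
W = 5.6910 / 4.0496 = 1.4053 kW

COP = 4.0496, W = 1.4053 kW


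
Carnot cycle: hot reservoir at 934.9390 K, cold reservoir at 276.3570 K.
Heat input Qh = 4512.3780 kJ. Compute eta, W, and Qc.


eta = 1 - 276.3570/934.9390 = 0.7044
W = 0.7044 * 4512.3780 = 3178.5720 kJ
Qc = 4512.3780 - 3178.5720 = 1333.8060 kJ

eta = 70.4412%, W = 3178.5720 kJ, Qc = 1333.8060 kJ


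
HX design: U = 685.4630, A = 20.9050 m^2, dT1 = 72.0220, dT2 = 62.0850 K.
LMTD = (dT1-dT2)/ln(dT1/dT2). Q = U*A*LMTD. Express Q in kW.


LMTD = 66.9306 K
Q = 685.4630 * 20.9050 * 66.9306 = 959089.0220 W = 959.0890 kW

959.0890 kW


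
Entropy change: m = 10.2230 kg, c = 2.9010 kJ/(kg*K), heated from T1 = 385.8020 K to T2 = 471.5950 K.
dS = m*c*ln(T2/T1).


T2/T1 = 1.2224
ln(T2/T1) = 0.2008
dS = 10.2230 * 2.9010 * 0.2008 = 5.9550 kJ/K

5.9550 kJ/K


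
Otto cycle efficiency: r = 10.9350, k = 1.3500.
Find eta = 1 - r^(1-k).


r^(k-1) = 2.3099
eta = 1 - 1/2.3099 = 0.5671 = 56.7074%

56.7074%


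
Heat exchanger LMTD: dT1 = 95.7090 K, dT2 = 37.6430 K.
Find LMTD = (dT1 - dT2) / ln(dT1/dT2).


dT1/dT2 = 2.5425
ln(dT1/dT2) = 0.9332
LMTD = 58.0660 / 0.9332 = 62.2248 K

62.2248 K


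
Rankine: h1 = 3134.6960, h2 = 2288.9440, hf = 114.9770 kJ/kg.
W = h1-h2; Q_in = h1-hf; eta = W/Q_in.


W = 845.7520 kJ/kg
Q_in = 3019.7190 kJ/kg
eta = 0.2801 = 28.0076%

eta = 28.0076%


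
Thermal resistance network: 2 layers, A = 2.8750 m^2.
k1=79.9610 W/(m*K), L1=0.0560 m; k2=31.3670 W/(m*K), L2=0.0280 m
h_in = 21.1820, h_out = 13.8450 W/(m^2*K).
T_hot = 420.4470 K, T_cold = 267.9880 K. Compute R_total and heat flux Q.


R_conv_in = 1/(21.1820*2.8750) = 0.0164
R_1 = 0.0560/(79.9610*2.8750) = 0.0002
R_2 = 0.0280/(31.3670*2.8750) = 0.0003
R_conv_out = 1/(13.8450*2.8750) = 0.0251
R_total = 0.0421 K/W
Q = 152.4590 / 0.0421 = 3621.5443 W

R_total = 0.0421 K/W, Q = 3621.5443 W


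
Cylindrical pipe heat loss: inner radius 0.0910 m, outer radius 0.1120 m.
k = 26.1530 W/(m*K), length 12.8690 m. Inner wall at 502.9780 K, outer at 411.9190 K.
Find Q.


dT = 91.0590 K
ln(ro/ri) = 0.2076
Q = 2*pi*26.1530*12.8690*91.0590 / 0.2076 = 927383.5073 W

927383.5073 W


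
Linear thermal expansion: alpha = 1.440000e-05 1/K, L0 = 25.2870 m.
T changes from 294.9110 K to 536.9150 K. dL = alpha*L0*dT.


dT = 242.0040 K
dL = 1.440000e-05 * 25.2870 * 242.0040 = 0.088122 m
L_final = 25.375122 m

dL = 0.088122 m


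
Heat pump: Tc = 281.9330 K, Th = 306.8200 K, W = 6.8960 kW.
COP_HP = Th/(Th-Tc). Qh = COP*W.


COP = 306.8200 / 24.8870 = 12.3285
Qh = 12.3285 * 6.8960 = 85.0175 kW

COP = 12.3285, Qh = 85.0175 kW


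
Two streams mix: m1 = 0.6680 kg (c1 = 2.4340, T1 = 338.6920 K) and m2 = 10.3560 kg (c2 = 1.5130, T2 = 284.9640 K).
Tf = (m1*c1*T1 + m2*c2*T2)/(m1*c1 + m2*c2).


num = 5015.6783
den = 17.2945
Tf = 290.0151 K

290.0151 K


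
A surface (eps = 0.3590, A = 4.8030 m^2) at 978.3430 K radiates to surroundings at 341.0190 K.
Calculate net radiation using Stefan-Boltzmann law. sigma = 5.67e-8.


T^4 = 9.1615e+11
Tsurr^4 = 1.3524e+10
Q = 0.3590 * 5.67e-8 * 4.8030 * 9.0262e+11 = 88246.1461 W

88246.1461 W


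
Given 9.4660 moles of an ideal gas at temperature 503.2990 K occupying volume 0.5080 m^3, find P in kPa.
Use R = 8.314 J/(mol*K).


P = nRT/V = 9.4660 * 8.314 * 503.2990 / 0.5080
= 39609.7944 / 0.5080 = 77972.0362 Pa = 77.9720 kPa

77.9720 kPa


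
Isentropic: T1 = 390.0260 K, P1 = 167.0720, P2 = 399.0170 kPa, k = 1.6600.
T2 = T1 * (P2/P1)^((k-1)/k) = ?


(k-1)/k = 0.3976
(P2/P1)^exp = 1.4136
T2 = 390.0260 * 1.4136 = 551.3376 K

551.3376 K


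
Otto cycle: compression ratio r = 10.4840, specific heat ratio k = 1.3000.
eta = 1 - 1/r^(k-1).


r^(k-1) = 2.0238
eta = 1 - 1/2.0238 = 0.5059 = 50.5869%

50.5869%


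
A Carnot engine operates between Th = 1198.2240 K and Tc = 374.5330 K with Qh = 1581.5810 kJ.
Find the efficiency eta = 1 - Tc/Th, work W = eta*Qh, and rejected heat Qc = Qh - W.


eta = 1 - 374.5330/1198.2240 = 0.6874
W = 0.6874 * 1581.5810 = 1087.2208 kJ
Qc = 1581.5810 - 1087.2208 = 494.3602 kJ

eta = 68.7427%, W = 1087.2208 kJ, Qc = 494.3602 kJ


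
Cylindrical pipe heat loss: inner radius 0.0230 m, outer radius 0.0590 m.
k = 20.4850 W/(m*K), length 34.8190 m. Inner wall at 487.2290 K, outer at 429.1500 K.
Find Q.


dT = 58.0790 K
ln(ro/ri) = 0.9420
Q = 2*pi*20.4850*34.8190*58.0790 / 0.9420 = 276299.7099 W

276299.7099 W


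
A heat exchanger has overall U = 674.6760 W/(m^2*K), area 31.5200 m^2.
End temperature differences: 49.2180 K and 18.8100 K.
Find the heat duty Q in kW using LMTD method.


LMTD = 31.6134 K
Q = 674.6760 * 31.5200 * 31.6134 = 672283.7299 W = 672.2837 kW

672.2837 kW


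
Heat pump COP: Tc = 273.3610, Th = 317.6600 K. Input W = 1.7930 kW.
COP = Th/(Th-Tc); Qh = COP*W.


COP = 317.6600 / 44.2990 = 7.1708
Qh = 7.1708 * 1.7930 = 12.8573 kW

COP = 7.1708, Qh = 12.8573 kW


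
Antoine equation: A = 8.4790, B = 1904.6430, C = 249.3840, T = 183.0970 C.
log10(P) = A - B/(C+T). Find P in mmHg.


C+T = 432.4810
B/(C+T) = 4.4040
log10(P) = 8.4790 - 4.4040 = 4.0750
P = 10^4.0750 = 11885.2326 mmHg

11885.2326 mmHg


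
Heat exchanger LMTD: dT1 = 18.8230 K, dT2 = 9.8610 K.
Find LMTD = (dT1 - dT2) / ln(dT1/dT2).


dT1/dT2 = 1.9088
ln(dT1/dT2) = 0.6465
LMTD = 8.9620 / 0.6465 = 13.8625 K

13.8625 K
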